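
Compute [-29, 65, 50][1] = 65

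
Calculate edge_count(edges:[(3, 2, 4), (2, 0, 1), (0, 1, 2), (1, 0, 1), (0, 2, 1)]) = 5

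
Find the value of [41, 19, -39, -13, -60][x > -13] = keep x where x > -13: 41✓, 19✓, -39✗, -13✗, -60✗
= [41, 19]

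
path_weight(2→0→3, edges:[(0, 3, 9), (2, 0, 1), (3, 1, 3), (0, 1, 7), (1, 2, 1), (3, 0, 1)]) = 10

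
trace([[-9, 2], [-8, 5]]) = diagonal: (-9) + 5
= -4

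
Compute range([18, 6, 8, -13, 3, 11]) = 31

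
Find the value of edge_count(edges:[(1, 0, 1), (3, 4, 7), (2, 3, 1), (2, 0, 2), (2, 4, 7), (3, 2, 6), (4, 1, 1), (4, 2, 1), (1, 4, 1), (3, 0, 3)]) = 10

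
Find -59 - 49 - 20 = -128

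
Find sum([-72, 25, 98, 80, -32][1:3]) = slice → [25, 98]
25 + 98
= 123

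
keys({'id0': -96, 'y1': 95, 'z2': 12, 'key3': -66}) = ['id0', 'y1', 'z2', 'key3']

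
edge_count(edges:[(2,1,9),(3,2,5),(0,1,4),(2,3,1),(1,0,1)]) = 5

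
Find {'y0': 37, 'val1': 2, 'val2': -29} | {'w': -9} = {'y0': 37, 'val1': 2, 'val2': -29, 'w': -9}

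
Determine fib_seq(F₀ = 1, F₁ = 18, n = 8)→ F_2 = F_1 + F_0 = 19
F_3 = F_2 + F_1 = 37
F_4 = F_3 + F_2 = 56
...
= [1, 18, 19, 37, 56, 93, 149, 242]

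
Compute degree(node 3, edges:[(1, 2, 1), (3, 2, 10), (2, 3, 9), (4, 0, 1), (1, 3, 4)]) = 3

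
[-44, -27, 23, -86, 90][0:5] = [-44, -27, 23, -86, 90]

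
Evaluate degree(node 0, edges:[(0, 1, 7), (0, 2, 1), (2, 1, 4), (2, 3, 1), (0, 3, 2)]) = 3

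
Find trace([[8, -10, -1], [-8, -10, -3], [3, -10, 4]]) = diagonal: 8 + (-10) + 4
= 2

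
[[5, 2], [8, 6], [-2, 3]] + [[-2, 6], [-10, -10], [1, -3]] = [[3, 8], [-2, -4], [-1, 0]]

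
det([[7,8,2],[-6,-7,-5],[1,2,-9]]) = 29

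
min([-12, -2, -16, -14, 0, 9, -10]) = -16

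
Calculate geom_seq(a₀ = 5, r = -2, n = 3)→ a_0 = 5*(-2)^0 = 5
a_1 = 5*(-2)^1 = -10
a_2 = 5*(-2)^2 = 20
= [5, -10, 20]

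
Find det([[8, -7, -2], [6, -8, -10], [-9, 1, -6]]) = -286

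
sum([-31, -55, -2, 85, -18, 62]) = 41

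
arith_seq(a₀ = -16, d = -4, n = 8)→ [-16, -20, -24, -28, -32, -36, -40, -44]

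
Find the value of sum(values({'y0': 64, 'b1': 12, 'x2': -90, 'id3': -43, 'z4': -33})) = 64 + 12 + (-90) + (-43) + (-33)
= -90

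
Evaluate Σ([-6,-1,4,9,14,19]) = 39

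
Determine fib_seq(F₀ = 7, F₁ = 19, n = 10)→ [7, 19, 26, 45, 71, 116, 187, 303, 490, 793]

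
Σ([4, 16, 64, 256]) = 340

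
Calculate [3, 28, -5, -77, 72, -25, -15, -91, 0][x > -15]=keep x where x > -15: 3✓, 28✓, -5✓, -77✗, 72✓, -25✗, -15✗, -91✗, 0✓
= [3, 28, -5, 72, 0]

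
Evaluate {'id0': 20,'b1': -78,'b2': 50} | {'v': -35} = {'id0': 20, 'b1': -78, 'b2': 50, 'v': -35}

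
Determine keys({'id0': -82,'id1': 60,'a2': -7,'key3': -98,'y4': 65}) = ['id0', 'id1', 'a2', 'key3', 'y4']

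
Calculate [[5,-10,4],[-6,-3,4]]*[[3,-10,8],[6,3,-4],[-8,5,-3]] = C[0][0] = (5)*(3) + (-10)*(6) + (4)*(-8) = -77
C[0][1] = (5)*(-10) + (-10)*(3) + (4)*(5) = -60
C[0][2] = (5)*(8) + (-10)*(-4) + (4)*(-3) = 68
C[1][0] = (-6)*(3) + (-3)*(6) + (4)*(-8) = -68
C[1][1] = (-6)*(-10) + (-3)*(3) + (4)*(5) = 71
C[1][2] = (-6)*(8) + (-3)*(-4) + (4)*(-3) = -48
= [[-77, -60, 68], [-68, 71, -48]]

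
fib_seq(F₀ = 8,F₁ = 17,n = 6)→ F_2 = F_1 + F_0 = 25
F_3 = F_2 + F_1 = 42
F_4 = F_3 + F_2 = 67
...
= [8, 17, 25, 42, 67, 109]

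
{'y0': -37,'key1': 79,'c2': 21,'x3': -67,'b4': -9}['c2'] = 21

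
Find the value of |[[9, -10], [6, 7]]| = 123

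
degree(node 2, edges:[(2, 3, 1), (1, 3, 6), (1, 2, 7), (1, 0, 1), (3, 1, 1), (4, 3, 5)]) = incident: (2,3), (1,2)
= 2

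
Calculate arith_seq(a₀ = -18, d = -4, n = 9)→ a_0 = -18 + 0*-4 = -18
a_1 = -18 + 1*-4 = -22
a_2 = -18 + 2*-4 = -26
...
= [-18, -22, -26, -30, -34, -38, -42, -46, -50]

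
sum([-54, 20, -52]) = -86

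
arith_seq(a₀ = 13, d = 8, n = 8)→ [13, 21, 29, 37, 45, 53, 61, 69]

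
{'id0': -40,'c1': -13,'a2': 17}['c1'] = -13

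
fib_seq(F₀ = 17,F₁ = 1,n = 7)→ [17, 1, 18, 19, 37, 56, 93]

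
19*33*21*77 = 1013859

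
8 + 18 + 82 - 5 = 103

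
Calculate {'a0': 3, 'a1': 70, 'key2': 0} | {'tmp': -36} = {'a0': 3, 'a1': 70, 'key2': 0, 'tmp': -36}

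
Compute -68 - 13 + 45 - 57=-93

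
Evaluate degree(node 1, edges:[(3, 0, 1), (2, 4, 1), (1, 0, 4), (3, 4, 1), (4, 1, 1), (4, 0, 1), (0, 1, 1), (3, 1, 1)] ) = 4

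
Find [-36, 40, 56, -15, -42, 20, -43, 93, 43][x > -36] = keep x where x > -36: -36✗, 40✓, 56✓, -15✓, -42✗, 20✓, -43✗, 93✓, 43✓
= [40, 56, -15, 20, 93, 43]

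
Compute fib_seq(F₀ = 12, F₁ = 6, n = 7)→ [12, 6, 18, 24, 42, 66, 108]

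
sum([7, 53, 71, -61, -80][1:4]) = 63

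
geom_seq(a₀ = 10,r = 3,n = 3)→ [10, 30, 90]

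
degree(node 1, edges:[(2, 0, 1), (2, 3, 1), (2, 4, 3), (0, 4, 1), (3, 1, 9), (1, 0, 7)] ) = 2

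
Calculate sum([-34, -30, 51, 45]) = (-34) + (-30) + 51 + 45
= 32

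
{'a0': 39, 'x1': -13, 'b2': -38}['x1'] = -13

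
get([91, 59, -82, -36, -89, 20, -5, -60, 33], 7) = -60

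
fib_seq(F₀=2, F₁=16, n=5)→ F_2 = F_1 + F_0 = 18
F_3 = F_2 + F_1 = 34
F_4 = F_3 + F_2 = 52
= [2, 16, 18, 34, 52]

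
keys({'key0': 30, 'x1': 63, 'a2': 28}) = ['key0', 'x1', 'a2']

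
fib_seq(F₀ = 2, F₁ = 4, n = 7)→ F_2 = F_1 + F_0 = 6
F_3 = F_2 + F_1 = 10
F_4 = F_3 + F_2 = 16
...
= [2, 4, 6, 10, 16, 26, 42]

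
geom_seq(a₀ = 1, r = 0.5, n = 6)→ [1.0, 0.5, 0.25, 0.125, 0.0625, 0.03125]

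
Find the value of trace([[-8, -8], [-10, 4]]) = diagonal: (-8) + 4
= -4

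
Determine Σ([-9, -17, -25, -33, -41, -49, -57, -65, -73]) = -369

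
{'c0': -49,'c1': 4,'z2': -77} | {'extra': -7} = {'c0': -49, 'c1': 4, 'z2': -77, 'extra': -7}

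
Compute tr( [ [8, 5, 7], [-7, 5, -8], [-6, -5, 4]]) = diagonal: 8 + 5 + 4
= 17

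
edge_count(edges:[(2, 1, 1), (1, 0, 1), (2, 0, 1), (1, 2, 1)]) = 4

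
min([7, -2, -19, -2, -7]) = -19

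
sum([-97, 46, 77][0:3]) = slice → [-97, 46, 77]
(-97) + 46 + 77
= 26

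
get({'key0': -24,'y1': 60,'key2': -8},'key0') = -24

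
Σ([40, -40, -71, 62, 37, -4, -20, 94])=40 + (-40) + (-71) + 62 + 37 + (-4) + (-20) + 94
= 98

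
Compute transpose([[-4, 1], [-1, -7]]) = [[-4, -1], [1, -7]]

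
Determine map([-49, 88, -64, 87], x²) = [2401, 7744, 4096, 7569]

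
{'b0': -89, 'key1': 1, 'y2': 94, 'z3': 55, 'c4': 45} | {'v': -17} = {'b0': -89, 'key1': 1, 'y2': 94, 'z3': 55, 'c4': 45, 'v': -17}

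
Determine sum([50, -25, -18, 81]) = 50 + (-25) + (-18) + 81
= 88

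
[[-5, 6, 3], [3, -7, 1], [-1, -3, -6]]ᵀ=[[-5, 3, -1], [6, -7, -3], [3, 1, -6]]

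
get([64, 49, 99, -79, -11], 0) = 64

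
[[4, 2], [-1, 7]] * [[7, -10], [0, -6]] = [[28, -52], [-7, -32]]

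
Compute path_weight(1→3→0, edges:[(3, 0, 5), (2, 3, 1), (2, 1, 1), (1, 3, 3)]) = 8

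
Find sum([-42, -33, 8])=-67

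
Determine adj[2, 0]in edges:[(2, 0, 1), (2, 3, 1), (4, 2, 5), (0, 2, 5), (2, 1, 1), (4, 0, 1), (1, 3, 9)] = 1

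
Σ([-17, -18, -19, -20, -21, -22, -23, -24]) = -164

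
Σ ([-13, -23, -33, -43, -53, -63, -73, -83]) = (-13) + (-23) + (-33) + (-43) + (-53) + (-63) + (-73) + (-83)
= -384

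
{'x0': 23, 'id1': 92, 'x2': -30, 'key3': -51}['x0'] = 23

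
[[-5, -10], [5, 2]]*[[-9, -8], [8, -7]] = C[0][0] = (-5)*(-9) + (-10)*(8) = -35
C[0][1] = (-5)*(-8) + (-10)*(-7) = 110
C[1][0] = (5)*(-9) + (2)*(8) = -29
C[1][1] = (5)*(-8) + (2)*(-7) = -54
= [[-35, 110], [-29, -54]]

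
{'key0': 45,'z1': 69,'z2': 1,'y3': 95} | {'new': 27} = {'key0': 45, 'z1': 69, 'z2': 1, 'y3': 95, 'new': 27}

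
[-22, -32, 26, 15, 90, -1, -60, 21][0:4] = [-22, -32, 26, 15]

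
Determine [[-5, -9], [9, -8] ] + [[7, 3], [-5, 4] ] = [[2, -6], [4, -4]]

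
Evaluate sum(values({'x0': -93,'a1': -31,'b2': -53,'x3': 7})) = -170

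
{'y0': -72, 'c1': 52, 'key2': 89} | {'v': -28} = {'y0': -72, 'c1': 52, 'key2': 89, 'v': -28}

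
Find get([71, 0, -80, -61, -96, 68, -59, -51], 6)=-59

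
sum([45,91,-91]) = 45 + 91 + (-91)
= 45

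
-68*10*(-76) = 51680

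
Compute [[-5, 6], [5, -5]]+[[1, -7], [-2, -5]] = [[-4, -1], [3, -10]]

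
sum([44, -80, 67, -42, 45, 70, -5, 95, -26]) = 44 + (-80) + 67 + (-42) + 45 + 70 + (-5) + 95 + (-26)
= 168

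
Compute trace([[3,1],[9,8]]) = diagonal: 3 + 8
= 11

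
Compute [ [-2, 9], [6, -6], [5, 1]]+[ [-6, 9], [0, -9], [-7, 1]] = [[-8, 18], [6, -15], [-2, 2]]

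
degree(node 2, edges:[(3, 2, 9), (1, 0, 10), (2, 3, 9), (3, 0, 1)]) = 2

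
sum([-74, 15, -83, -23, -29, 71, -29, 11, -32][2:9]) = -114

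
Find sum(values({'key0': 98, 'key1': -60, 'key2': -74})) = -36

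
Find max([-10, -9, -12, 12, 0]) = 12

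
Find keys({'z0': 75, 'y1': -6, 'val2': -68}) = ['z0', 'y1', 'val2']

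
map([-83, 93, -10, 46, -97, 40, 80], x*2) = [-166, 186, -20, 92, -194, 80, 160]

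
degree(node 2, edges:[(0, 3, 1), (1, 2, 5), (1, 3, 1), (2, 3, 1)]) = incident: (1,2), (2,3)
= 2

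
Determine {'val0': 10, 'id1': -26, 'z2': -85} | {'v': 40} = {'val0': 10, 'id1': -26, 'z2': -85, 'v': 40}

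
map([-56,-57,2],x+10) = [-46, -47, 12]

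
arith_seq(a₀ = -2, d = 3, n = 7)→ a_0 = -2 + 0*3 = -2
a_1 = -2 + 1*3 = 1
a_2 = -2 + 2*3 = 4
...
= [-2, 1, 4, 7, 10, 13, 16]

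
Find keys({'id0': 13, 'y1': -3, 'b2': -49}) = ['id0', 'y1', 'b2']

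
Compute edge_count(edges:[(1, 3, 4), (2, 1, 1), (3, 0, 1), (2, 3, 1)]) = 4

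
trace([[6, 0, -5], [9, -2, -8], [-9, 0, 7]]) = 11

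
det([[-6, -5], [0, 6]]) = (-6)*(6) - (-5)*(0)
= -36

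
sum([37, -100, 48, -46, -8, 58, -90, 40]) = -61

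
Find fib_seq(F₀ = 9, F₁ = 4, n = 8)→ [9, 4, 13, 17, 30, 47, 77, 124]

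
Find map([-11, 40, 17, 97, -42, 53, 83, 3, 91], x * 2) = [-22, 80, 34, 194, -84, 106, 166, 6, 182]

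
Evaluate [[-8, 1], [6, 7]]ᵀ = [[-8, 6], [1, 7]]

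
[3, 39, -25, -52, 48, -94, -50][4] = 48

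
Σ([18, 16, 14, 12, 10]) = 18 + 16 + 14 + 12 + 10
= 70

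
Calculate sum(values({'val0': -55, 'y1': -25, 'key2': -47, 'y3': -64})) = (-55) + (-25) + (-47) + (-64)
= -191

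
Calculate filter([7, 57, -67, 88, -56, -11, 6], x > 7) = [57, 88]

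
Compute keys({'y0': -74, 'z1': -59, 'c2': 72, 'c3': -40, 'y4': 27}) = ['y0', 'z1', 'c2', 'c3', 'y4']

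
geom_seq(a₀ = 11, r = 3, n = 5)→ a_0 = 11*3^0 = 11
a_1 = 11*3^1 = 33
a_2 = 11*3^2 = 99
...
= [11, 33, 99, 297, 891]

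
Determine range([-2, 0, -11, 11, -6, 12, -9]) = 23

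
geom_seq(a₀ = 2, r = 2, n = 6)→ [2, 4, 8, 16, 32, 64]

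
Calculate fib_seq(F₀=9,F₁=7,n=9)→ [9, 7, 16, 23, 39, 62, 101, 163, 264]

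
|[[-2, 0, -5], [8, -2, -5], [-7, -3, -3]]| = 208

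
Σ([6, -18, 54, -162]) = 6 + -18 + 54 + -162
= -120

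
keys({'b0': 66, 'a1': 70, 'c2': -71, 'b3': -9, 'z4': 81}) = ['b0', 'a1', 'c2', 'b3', 'z4']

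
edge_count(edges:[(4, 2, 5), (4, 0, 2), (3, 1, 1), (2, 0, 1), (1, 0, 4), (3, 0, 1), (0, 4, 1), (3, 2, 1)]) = 8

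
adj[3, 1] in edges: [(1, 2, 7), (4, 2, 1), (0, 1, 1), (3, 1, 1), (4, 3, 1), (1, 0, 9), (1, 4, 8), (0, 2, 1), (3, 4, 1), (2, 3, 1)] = 1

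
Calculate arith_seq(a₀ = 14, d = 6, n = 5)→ a_0 = 14 + 0*6 = 14
a_1 = 14 + 1*6 = 20
a_2 = 14 + 2*6 = 26
...
= [14, 20, 26, 32, 38]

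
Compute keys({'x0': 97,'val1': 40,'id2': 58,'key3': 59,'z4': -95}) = ['x0', 'val1', 'id2', 'key3', 'z4']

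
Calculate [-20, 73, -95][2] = -95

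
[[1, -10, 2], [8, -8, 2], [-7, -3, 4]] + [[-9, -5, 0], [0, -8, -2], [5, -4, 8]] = [[-8, -15, 2], [8, -16, 0], [-2, -7, 12]]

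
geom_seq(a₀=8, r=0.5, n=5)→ a_0 = 8*0.5^0 = 8.0
a_1 = 8*0.5^1 = 4.0
a_2 = 8*0.5^2 = 2.0
...
= [8.0, 4.0, 2.0, 1.0, 0.5]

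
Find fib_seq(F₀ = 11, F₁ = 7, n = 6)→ F_2 = F_1 + F_0 = 18
F_3 = F_2 + F_1 = 25
F_4 = F_3 + F_2 = 43
...
= [11, 7, 18, 25, 43, 68]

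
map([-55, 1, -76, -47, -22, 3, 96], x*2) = [-110, 2, -152, -94, -44, 6, 192]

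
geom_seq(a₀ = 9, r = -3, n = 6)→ a_0 = 9*(-3)^0 = 9
a_1 = 9*(-3)^1 = -27
a_2 = 9*(-3)^2 = 81
...
= [9, -27, 81, -243, 729, -2187]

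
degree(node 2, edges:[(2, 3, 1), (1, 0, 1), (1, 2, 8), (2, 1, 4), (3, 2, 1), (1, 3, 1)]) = 4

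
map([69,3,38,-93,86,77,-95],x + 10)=69+10=79, 3+10=13, 38+10=48, -93+10=-83, 86+10=96, 77+10=87, -95+10=-85
= [79, 13, 48, -83, 96, 87, -85]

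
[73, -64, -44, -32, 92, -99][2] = -44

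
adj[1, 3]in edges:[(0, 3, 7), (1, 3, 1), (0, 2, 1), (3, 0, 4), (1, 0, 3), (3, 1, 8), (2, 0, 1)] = 1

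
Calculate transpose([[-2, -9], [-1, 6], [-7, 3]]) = [[-2, -1, -7], [-9, 6, 3]]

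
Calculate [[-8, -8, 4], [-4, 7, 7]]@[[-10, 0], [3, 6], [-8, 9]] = [[24, -12], [5, 105]]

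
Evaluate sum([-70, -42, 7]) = -105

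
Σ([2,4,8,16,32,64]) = 126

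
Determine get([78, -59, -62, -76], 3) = -76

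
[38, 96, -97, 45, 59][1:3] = [96, -97]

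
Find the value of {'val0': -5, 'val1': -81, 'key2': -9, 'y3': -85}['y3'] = -85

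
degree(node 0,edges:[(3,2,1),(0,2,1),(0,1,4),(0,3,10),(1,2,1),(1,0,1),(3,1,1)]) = incident: (0,2), (0,1), (0,3), (1,0)
= 4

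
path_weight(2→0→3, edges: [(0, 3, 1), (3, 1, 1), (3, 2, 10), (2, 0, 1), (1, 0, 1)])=2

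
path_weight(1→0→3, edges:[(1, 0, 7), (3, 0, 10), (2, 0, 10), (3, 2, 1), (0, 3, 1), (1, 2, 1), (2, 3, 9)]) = 8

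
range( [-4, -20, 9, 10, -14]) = 30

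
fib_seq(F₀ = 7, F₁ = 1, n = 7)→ [7, 1, 8, 9, 17, 26, 43]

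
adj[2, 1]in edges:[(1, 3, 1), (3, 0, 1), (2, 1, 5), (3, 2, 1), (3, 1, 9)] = 5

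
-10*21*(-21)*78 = 343980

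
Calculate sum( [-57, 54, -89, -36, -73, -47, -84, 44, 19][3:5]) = slice → [-36, -73]
(-36) + (-73)
= -109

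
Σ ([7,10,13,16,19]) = 65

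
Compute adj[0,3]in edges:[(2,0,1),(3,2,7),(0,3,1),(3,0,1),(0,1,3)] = 1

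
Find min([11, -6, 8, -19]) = -19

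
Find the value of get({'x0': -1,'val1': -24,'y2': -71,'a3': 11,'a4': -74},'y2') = -71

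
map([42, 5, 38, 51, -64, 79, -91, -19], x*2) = 42*2=84, 5*2=10, 38*2=76, 51*2=102, -64*2=-128, 79*2=158, -91*2=-182, -19*2=-38
= [84, 10, 76, 102, -128, 158, -182, -38]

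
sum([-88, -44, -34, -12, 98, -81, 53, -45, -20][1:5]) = 8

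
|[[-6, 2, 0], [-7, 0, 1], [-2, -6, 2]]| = (1)*(-6)*det([[0, 1], [-6, 2]]) + (-1)*(2)*det([[-7, 1], [-2, 2]]) + (1)*(0)*det([[-7, 0], [-2, -6]])
= -36 + 24 + 0
= -12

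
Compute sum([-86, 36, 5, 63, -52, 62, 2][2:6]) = slice → [5, 63, -52, 62]
5 + 63 + (-52) + 62
= 78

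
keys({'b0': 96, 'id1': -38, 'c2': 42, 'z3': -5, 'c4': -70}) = ['b0', 'id1', 'c2', 'z3', 'c4']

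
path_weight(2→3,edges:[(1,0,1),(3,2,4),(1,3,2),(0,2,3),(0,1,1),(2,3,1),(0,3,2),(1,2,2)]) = w(2→3)=1
= 1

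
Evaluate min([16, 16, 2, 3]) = 2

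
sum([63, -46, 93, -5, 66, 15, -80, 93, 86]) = 285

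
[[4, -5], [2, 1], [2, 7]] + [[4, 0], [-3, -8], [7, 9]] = [[8, -5], [-1, -7], [9, 16]]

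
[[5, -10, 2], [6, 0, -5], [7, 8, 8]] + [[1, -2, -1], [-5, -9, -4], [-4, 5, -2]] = [[6, -12, 1], [1, -9, -9], [3, 13, 6]]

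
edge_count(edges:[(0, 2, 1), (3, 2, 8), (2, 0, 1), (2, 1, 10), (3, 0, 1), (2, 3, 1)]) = 6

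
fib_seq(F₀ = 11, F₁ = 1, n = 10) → F_2 = F_1 + F_0 = 12
F_3 = F_2 + F_1 = 13
F_4 = F_3 + F_2 = 25
...
= [11, 1, 12, 13, 25, 38, 63, 101, 164, 265]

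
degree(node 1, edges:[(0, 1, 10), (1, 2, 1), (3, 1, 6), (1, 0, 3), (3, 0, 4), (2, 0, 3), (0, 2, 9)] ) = incident: (0,1), (1,2), (3,1), (1,0)
= 4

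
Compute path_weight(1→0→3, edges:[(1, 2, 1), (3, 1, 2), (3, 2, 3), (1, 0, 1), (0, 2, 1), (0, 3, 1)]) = w(1→0)=1 + w(0→3)=1
= 2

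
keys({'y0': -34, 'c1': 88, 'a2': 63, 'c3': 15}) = ['y0', 'c1', 'a2', 'c3']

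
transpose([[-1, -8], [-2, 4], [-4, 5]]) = [[-1, -2, -4], [-8, 4, 5]]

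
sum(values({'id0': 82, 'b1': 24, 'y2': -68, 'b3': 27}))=82 + 24 + (-68) + 27
= 65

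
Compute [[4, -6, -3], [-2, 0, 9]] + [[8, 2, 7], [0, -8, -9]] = [[12, -4, 4], [-2, -8, 0]]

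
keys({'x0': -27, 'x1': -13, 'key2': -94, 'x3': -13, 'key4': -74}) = ['x0', 'x1', 'key2', 'x3', 'key4']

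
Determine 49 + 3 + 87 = 139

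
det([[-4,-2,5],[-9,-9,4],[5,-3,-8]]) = 128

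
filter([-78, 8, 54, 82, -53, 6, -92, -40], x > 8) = [54, 82]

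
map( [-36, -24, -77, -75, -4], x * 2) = [-72, -48, -154, -150, -8]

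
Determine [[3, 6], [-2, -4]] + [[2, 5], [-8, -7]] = [[5, 11], [-10, -11]]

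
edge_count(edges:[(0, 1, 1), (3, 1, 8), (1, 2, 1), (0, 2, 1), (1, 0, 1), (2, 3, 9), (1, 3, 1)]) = 7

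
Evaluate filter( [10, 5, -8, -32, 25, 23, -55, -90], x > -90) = [10, 5, -8, -32, 25, 23, -55]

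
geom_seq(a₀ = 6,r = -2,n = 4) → [6, -12, 24, -48]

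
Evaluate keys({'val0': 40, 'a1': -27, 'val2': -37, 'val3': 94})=['val0', 'a1', 'val2', 'val3']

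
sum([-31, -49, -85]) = (-31) + (-49) + (-85)
= -165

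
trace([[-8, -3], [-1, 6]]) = -2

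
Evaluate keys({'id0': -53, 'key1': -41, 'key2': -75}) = ['id0', 'key1', 'key2']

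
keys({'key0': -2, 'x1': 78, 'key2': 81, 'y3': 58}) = ['key0', 'x1', 'key2', 'y3']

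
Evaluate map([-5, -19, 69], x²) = [25, 361, 4761]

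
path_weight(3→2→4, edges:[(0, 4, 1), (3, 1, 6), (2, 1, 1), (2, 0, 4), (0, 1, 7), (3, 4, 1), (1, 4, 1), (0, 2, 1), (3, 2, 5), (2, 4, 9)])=w(3→2)=5 + w(2→4)=9
= 14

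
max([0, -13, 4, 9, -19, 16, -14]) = 16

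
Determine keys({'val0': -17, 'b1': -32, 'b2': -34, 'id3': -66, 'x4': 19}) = ['val0', 'b1', 'b2', 'id3', 'x4']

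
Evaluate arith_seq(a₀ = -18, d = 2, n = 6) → [-18, -16, -14, -12, -10, -8]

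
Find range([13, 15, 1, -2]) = 17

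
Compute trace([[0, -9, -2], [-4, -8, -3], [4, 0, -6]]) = diagonal: 0 + (-8) + (-6)
= -14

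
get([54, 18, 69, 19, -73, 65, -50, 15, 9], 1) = 18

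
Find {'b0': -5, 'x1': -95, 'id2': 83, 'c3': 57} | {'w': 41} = {'b0': -5, 'x1': -95, 'id2': 83, 'c3': 57, 'w': 41}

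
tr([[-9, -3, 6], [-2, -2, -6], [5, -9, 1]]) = -10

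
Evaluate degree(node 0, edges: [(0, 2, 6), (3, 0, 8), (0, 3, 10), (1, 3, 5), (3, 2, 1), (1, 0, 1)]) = incident: (0,2), (3,0), (0,3), (1,0)
= 4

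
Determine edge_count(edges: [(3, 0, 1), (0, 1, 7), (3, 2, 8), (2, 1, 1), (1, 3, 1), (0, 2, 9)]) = 6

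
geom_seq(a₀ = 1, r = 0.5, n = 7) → [1.0, 0.5, 0.25, 0.125, 0.0625, 0.03125, 0.015625]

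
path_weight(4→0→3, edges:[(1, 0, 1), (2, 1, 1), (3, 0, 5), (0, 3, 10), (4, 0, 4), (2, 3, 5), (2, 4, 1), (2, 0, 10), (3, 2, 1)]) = w(4→0)=4 + w(0→3)=10
= 14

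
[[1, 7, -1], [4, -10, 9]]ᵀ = [[1, 4], [7, -10], [-1, 9]]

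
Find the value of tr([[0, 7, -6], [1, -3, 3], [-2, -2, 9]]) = diagonal: 0 + (-3) + 9
= 6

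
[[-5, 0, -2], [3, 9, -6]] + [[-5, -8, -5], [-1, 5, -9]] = [[-10, -8, -7], [2, 14, -15]]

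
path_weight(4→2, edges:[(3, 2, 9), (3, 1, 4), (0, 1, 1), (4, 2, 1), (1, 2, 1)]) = 1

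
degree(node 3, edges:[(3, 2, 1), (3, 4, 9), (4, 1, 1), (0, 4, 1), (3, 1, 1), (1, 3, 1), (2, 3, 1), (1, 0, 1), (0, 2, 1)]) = 5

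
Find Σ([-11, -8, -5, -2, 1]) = -25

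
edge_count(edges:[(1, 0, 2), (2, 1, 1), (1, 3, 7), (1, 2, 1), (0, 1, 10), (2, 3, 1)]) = 6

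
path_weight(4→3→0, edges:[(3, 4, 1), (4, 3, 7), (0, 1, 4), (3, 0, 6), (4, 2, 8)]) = w(4→3)=7 + w(3→0)=6
= 13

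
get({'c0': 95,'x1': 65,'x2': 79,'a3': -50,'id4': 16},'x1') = 65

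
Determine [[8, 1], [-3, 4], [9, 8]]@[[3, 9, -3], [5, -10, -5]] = C[0][0] = (8)*(3) + (1)*(5) = 29
C[0][1] = (8)*(9) + (1)*(-10) = 62
C[0][2] = (8)*(-3) + (1)*(-5) = -29
C[1][0] = (-3)*(3) + (4)*(5) = 11
C[1][1] = (-3)*(9) + (4)*(-10) = -67
C[1][2] = (-3)*(-3) + (4)*(-5) = -11
... (3 more cells)
= [[29, 62, -29], [11, -67, -11], [67, 1, -67]]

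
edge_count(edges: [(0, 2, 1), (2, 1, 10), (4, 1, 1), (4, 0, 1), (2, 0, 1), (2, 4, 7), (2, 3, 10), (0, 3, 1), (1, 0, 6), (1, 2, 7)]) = 10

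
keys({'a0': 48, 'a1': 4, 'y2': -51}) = ['a0', 'a1', 'y2']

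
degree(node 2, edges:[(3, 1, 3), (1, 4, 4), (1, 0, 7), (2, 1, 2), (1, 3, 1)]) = incident: (2,1)
= 1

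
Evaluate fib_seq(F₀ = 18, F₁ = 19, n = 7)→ F_2 = F_1 + F_0 = 37
F_3 = F_2 + F_1 = 56
F_4 = F_3 + F_2 = 93
...
= [18, 19, 37, 56, 93, 149, 242]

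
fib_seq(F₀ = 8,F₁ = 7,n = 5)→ F_2 = F_1 + F_0 = 15
F_3 = F_2 + F_1 = 22
F_4 = F_3 + F_2 = 37
= [8, 7, 15, 22, 37]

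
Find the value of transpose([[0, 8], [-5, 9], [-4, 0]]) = [[0, -5, -4], [8, 9, 0]]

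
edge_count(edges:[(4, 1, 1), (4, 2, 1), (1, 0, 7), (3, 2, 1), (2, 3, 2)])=5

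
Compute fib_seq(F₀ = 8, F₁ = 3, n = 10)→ [8, 3, 11, 14, 25, 39, 64, 103, 167, 270]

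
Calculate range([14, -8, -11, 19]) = 30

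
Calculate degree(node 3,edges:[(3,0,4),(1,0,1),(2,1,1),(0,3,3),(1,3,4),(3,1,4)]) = 4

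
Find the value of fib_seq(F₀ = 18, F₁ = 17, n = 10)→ [18, 17, 35, 52, 87, 139, 226, 365, 591, 956]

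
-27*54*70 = -102060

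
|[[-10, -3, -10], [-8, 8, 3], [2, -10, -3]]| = (1)*(-10)*det([[8, 3], [-10, -3]]) + (-1)*(-3)*det([[-8, 3], [2, -3]]) + (1)*(-10)*det([[-8, 8], [2, -10]])
= -60 + 54 + -640
= -646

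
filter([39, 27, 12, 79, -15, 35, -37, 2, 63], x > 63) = [79]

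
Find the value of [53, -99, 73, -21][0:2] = [53, -99]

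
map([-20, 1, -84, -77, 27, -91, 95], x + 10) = -20+10=-10, 1+10=11, -84+10=-74, -77+10=-67, 27+10=37, -91+10=-81, 95+10=105
= [-10, 11, -74, -67, 37, -81, 105]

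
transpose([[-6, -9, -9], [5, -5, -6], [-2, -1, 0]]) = [[-6, 5, -2], [-9, -5, -1], [-9, -6, 0]]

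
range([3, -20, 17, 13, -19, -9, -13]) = 37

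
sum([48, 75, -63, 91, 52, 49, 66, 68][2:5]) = slice → [-63, 91, 52]
(-63) + 91 + 52
= 80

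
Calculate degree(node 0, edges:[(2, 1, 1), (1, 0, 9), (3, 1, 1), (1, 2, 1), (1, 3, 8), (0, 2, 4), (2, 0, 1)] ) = 3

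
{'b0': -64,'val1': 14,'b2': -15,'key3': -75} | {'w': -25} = {'b0': -64, 'val1': 14, 'b2': -15, 'key3': -75, 'w': -25}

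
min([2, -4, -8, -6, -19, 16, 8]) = -19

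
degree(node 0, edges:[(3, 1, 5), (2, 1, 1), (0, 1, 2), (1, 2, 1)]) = incident: (0,1)
= 1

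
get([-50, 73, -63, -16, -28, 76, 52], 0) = -50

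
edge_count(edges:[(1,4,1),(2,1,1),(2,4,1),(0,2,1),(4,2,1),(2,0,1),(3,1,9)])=7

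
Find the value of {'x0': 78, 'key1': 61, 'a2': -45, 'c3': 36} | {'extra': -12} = {'x0': 78, 'key1': 61, 'a2': -45, 'c3': 36, 'extra': -12}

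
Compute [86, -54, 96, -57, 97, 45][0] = 86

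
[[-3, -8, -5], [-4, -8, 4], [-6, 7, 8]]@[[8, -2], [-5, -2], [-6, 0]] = [[46, 22], [-16, 24], [-131, -2]]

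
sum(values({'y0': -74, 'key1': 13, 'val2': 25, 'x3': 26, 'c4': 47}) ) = 37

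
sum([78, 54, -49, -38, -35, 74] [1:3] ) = slice → [54, -49]
54 + (-49)
= 5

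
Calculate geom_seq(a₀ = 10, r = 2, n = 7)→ [10, 20, 40, 80, 160, 320, 640]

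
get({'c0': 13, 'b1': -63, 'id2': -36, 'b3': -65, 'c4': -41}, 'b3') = -65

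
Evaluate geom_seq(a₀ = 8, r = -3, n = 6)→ [8, -24, 72, -216, 648, -1944]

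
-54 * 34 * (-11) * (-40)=-807840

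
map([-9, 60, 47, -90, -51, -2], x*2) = [-18, 120, 94, -180, -102, -4]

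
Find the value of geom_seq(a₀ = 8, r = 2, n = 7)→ a_0 = 8*2^0 = 8
a_1 = 8*2^1 = 16
a_2 = 8*2^2 = 32
...
= [8, 16, 32, 64, 128, 256, 512]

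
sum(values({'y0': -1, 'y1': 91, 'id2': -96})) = -6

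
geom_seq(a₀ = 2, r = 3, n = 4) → a_0 = 2*3^0 = 2
a_1 = 2*3^1 = 6
a_2 = 2*3^2 = 18
...
= [2, 6, 18, 54]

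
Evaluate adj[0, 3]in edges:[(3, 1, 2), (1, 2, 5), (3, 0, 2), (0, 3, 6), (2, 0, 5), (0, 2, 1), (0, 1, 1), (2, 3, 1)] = 6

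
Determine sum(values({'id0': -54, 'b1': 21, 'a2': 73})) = (-54) + 21 + 73
= 40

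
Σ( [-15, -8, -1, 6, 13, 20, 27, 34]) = 76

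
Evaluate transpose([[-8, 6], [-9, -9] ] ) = [[-8, -9], [6, -9]]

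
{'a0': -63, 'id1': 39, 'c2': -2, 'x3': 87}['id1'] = 39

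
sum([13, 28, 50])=13 + 28 + 50
= 91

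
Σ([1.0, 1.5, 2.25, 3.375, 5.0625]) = 13.1875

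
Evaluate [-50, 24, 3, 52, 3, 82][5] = 82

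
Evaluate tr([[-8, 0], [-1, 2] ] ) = -6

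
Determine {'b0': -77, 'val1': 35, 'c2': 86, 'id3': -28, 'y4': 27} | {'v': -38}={'b0': -77, 'val1': 35, 'c2': 86, 'id3': -28, 'y4': 27, 'v': -38}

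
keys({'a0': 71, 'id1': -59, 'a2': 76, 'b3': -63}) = ['a0', 'id1', 'a2', 'b3']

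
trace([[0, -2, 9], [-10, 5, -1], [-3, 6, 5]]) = 10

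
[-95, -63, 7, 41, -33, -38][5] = -38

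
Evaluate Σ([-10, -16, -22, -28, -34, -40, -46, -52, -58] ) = -306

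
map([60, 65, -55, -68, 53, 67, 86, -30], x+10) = 60+10=70, 65+10=75, -55+10=-45, -68+10=-58, 53+10=63, 67+10=77, 86+10=96, -30+10=-20
= [70, 75, -45, -58, 63, 77, 96, -20]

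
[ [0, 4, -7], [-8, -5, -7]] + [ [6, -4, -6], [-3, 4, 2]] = [[6, 0, -13], [-11, -1, -5]]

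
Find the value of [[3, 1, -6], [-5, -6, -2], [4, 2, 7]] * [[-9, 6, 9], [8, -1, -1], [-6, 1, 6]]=[[17, 11, -10], [9, -26, -51], [-62, 29, 76]]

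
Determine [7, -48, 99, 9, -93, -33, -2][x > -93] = keep x where x > -93: 7✓, -48✓, 99✓, 9✓, -93✗, -33✓, -2✓
= [7, -48, 99, 9, -33, -2]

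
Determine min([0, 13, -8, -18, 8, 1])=-18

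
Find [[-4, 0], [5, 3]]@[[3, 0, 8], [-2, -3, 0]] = C[0][0] = (-4)*(3) + (0)*(-2) = -12
C[0][1] = (-4)*(0) + (0)*(-3) = 0
C[0][2] = (-4)*(8) + (0)*(0) = -32
C[1][0] = (5)*(3) + (3)*(-2) = 9
C[1][1] = (5)*(0) + (3)*(-3) = -9
C[1][2] = (5)*(8) + (3)*(0) = 40
= [[-12, 0, -32], [9, -9, 40]]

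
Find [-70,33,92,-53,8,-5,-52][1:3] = [33, 92]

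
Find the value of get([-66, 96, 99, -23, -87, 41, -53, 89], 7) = 89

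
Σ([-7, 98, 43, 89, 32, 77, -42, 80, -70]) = (-7) + 98 + 43 + 89 + 32 + 77 + (-42) + 80 + (-70)
= 300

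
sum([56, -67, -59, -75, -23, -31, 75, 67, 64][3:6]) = -129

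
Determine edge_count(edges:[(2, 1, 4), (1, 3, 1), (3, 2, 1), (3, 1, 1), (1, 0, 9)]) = 5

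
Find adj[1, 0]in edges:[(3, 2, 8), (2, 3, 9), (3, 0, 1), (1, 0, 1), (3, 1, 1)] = 1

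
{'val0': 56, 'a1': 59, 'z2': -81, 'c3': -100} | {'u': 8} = {'val0': 56, 'a1': 59, 'z2': -81, 'c3': -100, 'u': 8}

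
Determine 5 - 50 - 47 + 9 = -83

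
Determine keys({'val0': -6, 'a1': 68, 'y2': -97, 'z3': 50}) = ['val0', 'a1', 'y2', 'z3']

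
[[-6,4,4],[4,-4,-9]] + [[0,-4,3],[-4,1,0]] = [[-6, 0, 7], [0, -3, -9]]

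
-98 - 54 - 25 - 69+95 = -151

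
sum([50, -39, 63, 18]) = 92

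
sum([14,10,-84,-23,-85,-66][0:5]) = slice → [14, 10, -84, -23, -85]
14 + 10 + (-84) + (-23) + (-85)
= -168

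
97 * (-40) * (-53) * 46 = 9459440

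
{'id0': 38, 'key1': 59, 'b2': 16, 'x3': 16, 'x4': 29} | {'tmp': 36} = {'id0': 38, 'key1': 59, 'b2': 16, 'x3': 16, 'x4': 29, 'tmp': 36}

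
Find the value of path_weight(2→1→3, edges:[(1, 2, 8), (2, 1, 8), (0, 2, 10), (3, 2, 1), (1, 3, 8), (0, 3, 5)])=w(2→1)=8 + w(1→3)=8
= 16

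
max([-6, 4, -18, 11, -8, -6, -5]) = 11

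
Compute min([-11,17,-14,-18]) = -18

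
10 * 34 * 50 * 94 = 1598000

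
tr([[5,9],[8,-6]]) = diagonal: 5 + (-6)
= -1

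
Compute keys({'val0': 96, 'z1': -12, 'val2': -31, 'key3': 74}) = ['val0', 'z1', 'val2', 'key3']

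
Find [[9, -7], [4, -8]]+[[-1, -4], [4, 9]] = [[8, -11], [8, 1]]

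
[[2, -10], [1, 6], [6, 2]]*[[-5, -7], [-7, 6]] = C[0][0] = (2)*(-5) + (-10)*(-7) = 60
C[0][1] = (2)*(-7) + (-10)*(6) = -74
C[1][0] = (1)*(-5) + (6)*(-7) = -47
C[1][1] = (1)*(-7) + (6)*(6) = 29
C[2][0] = (6)*(-5) + (2)*(-7) = -44
C[2][1] = (6)*(-7) + (2)*(6) = -30
= [[60, -74], [-47, 29], [-44, -30]]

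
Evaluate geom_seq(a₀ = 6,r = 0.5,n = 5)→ a_0 = 6*0.5^0 = 6.0
a_1 = 6*0.5^1 = 3.0
a_2 = 6*0.5^2 = 1.5
...
= [6.0, 3.0, 1.5, 0.75, 0.375]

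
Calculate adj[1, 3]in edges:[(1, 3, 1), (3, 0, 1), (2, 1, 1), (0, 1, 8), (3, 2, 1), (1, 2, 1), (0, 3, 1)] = 1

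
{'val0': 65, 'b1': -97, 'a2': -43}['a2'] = -43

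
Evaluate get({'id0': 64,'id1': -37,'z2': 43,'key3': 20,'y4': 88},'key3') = 20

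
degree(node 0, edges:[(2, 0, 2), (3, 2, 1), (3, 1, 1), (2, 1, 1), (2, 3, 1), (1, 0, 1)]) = 2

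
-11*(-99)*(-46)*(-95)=4758930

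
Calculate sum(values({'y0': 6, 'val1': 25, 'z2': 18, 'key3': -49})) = 6 + 25 + 18 + (-49)
= 0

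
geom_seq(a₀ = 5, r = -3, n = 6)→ a_0 = 5*(-3)^0 = 5
a_1 = 5*(-3)^1 = -15
a_2 = 5*(-3)^2 = 45
...
= [5, -15, 45, -135, 405, -1215]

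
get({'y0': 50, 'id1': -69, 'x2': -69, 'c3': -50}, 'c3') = -50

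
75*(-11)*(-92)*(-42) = -3187800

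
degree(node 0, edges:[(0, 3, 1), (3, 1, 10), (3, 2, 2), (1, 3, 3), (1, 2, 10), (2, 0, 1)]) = 2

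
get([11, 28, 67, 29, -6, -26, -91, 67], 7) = 67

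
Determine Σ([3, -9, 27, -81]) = 3 + -9 + 27 + -81
= -60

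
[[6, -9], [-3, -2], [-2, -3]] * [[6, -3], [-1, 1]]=[[45, -27], [-16, 7], [-9, 3]]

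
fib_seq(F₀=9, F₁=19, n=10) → [9, 19, 28, 47, 75, 122, 197, 319, 516, 835]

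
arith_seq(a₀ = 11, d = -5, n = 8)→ a_0 = 11 + 0*-5 = 11
a_1 = 11 + 1*-5 = 6
a_2 = 11 + 2*-5 = 1
...
= [11, 6, 1, -4, -9, -14, -19, -24]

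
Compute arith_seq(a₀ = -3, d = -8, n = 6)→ [-3, -11, -19, -27, -35, -43]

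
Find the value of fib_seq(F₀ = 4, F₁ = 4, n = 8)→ F_2 = F_1 + F_0 = 8
F_3 = F_2 + F_1 = 12
F_4 = F_3 + F_2 = 20
...
= [4, 4, 8, 12, 20, 32, 52, 84]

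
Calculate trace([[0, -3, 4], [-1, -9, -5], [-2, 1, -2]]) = -11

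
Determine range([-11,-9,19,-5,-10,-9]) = 30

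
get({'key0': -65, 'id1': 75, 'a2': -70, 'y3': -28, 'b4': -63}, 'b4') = -63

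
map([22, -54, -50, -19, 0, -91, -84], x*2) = 22*2=44, -54*2=-108, -50*2=-100, -19*2=-38, 0*2=0, -91*2=-182, -84*2=-168
= [44, -108, -100, -38, 0, -182, -168]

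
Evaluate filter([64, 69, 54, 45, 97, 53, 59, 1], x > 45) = [64, 69, 54, 97, 53, 59]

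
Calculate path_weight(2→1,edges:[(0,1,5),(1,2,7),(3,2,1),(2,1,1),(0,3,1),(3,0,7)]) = w(2→1)=1
= 1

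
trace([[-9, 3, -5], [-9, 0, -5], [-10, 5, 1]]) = -8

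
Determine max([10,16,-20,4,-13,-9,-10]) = 16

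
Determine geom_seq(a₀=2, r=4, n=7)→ [2, 8, 32, 128, 512, 2048, 8192]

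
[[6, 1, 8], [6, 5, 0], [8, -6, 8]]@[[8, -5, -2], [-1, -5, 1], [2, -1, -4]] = [[63, -43, -43], [43, -55, -7], [86, -18, -54]]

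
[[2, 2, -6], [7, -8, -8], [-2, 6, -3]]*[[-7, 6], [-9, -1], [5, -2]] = C[0][0] = (2)*(-7) + (2)*(-9) + (-6)*(5) = -62
C[0][1] = (2)*(6) + (2)*(-1) + (-6)*(-2) = 22
C[1][0] = (7)*(-7) + (-8)*(-9) + (-8)*(5) = -17
C[1][1] = (7)*(6) + (-8)*(-1) + (-8)*(-2) = 66
C[2][0] = (-2)*(-7) + (6)*(-9) + (-3)*(5) = -55
C[2][1] = (-2)*(6) + (6)*(-1) + (-3)*(-2) = -12
= [[-62, 22], [-17, 66], [-55, -12]]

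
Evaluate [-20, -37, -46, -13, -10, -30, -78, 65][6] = -78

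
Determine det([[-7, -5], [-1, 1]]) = (-7)*(1) - (-5)*(-1)
= -12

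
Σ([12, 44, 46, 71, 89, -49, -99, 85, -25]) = 174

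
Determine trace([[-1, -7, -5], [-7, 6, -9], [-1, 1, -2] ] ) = diagonal: (-1) + 6 + (-2)
= 3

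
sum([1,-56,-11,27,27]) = 1 + (-56) + (-11) + 27 + 27
= -12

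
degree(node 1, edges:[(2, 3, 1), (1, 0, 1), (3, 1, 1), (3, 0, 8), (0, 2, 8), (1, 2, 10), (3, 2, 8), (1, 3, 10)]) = incident: (1,0), (3,1), (1,2), (1,3)
= 4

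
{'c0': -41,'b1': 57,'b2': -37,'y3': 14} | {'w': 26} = {'c0': -41, 'b1': 57, 'b2': -37, 'y3': 14, 'w': 26}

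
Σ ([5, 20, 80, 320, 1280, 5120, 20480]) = 27305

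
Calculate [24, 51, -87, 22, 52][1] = 51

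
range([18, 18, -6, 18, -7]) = 25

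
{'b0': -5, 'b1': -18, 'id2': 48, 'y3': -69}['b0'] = -5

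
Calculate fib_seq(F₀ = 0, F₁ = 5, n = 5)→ [0, 5, 5, 10, 15]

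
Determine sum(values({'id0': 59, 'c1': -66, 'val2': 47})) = 59 + (-66) + 47
= 40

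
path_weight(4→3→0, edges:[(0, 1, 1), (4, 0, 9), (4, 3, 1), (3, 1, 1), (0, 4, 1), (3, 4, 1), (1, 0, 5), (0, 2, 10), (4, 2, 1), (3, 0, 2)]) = w(4→3)=1 + w(3→0)=2
= 3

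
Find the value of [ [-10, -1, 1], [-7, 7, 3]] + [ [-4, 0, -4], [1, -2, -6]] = [[-14, -1, -3], [-6, 5, -3]]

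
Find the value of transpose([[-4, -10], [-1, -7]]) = [[-4, -1], [-10, -7]]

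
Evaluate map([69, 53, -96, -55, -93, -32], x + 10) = [79, 63, -86, -45, -83, -22]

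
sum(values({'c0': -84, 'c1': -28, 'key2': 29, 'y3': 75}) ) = (-84) + (-28) + 29 + 75
= -8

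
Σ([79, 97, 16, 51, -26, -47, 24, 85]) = 79 + 97 + 16 + 51 + (-26) + (-47) + 24 + 85
= 279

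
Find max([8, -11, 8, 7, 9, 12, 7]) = 12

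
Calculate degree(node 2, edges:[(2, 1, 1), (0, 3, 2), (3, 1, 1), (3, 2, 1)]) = 2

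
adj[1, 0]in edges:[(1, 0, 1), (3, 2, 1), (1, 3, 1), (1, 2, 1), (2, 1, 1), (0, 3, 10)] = 1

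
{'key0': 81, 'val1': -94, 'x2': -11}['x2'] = -11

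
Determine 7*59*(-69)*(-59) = 1681323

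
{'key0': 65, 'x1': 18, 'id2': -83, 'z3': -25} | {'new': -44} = {'key0': 65, 'x1': 18, 'id2': -83, 'z3': -25, 'new': -44}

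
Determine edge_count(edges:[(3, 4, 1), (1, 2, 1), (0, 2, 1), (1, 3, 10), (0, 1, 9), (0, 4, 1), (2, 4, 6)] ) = 7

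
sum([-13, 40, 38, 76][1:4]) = 154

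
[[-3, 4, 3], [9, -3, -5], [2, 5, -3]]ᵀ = [[-3, 9, 2], [4, -3, 5], [3, -5, -3]]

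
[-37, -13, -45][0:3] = [-37, -13, -45]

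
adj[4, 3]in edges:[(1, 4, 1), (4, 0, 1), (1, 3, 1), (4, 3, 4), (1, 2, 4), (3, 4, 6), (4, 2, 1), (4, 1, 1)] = 4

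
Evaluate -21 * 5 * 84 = -8820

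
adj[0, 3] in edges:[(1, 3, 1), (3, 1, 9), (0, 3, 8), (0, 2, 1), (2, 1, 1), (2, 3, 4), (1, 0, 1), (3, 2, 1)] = 8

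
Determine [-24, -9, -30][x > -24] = [-9]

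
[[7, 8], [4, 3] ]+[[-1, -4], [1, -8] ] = [[6, 4], [5, -5]]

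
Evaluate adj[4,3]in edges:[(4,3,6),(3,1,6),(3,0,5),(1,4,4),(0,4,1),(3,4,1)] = 6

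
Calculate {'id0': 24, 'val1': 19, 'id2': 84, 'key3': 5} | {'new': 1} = {'id0': 24, 'val1': 19, 'id2': 84, 'key3': 5, 'new': 1}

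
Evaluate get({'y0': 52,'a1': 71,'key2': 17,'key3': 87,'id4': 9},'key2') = 17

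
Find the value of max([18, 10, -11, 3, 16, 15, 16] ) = 18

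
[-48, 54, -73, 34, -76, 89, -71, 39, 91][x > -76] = keep x where x > -76: -48✓, 54✓, -73✓, 34✓, -76✗, 89✓, -71✓, 39✓, 91✓
= [-48, 54, -73, 34, 89, -71, 39, 91]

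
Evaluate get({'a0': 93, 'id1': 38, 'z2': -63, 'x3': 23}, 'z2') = -63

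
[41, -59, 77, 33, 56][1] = -59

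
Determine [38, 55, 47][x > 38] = [55, 47]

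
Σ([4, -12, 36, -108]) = 4 + -12 + 36 + -108
= -80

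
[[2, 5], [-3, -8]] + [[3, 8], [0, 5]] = [[5, 13], [-3, -3]]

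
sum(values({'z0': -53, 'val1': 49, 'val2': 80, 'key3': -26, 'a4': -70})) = -20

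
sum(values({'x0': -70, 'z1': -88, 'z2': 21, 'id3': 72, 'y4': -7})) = -72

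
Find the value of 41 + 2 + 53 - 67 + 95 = 124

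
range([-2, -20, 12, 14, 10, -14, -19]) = 34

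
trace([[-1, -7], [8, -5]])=diagonal: (-1) + (-5)
= -6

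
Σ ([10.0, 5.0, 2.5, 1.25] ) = 18.75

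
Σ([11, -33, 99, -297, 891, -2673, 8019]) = 6017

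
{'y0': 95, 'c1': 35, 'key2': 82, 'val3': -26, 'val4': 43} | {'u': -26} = {'y0': 95, 'c1': 35, 'key2': 82, 'val3': -26, 'val4': 43, 'u': -26}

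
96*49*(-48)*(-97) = 21901824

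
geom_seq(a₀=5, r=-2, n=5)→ [5, -10, 20, -40, 80]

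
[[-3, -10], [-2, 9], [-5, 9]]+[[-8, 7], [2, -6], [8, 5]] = [[-11, -3], [0, 3], [3, 14]]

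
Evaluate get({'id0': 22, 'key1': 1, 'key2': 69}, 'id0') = 22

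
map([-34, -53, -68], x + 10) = -34+10=-24, -53+10=-43, -68+10=-58
= [-24, -43, -58]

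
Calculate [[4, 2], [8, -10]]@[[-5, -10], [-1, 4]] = [[-22, -32], [-30, -120]]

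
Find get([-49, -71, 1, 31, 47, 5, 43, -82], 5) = 5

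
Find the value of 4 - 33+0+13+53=37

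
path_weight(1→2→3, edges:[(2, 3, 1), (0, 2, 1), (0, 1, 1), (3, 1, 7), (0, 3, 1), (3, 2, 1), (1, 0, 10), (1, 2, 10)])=w(1→2)=10 + w(2→3)=1
= 11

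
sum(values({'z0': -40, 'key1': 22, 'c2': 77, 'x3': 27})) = (-40) + 22 + 77 + 27
= 86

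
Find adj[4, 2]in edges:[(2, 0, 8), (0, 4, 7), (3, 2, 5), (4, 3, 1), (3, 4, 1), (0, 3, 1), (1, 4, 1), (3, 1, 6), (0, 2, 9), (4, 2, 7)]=7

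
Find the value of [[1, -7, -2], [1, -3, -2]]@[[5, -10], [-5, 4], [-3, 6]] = [[46, -50], [26, -34]]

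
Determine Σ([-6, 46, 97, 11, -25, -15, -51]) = 57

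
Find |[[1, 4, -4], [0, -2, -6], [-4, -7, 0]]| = (1)*(1)*det([[-2, -6], [-7, 0]]) + (-1)*(4)*det([[0, -6], [-4, 0]]) + (1)*(-4)*det([[0, -2], [-4, -7]])
= -42 + 96 + 32
= 86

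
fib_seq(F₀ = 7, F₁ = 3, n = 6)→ [7, 3, 10, 13, 23, 36]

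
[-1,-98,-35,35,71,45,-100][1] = -98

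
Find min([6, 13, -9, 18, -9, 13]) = -9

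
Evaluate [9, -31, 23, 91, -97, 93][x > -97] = [9, -31, 23, 91, 93]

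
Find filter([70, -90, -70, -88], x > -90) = [70, -70, -88]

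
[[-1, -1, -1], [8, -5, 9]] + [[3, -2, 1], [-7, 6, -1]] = [[2, -3, 0], [1, 1, 8]]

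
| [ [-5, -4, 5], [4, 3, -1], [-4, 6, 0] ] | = (1)*(-5)*det([[3, -1], [6, 0]]) + (-1)*(-4)*det([[4, -1], [-4, 0]]) + (1)*(5)*det([[4, 3], [-4, 6]])
= -30 + -16 + 180
= 134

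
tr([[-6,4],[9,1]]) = diagonal: (-6) + 1
= -5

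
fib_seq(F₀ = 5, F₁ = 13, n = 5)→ F_2 = F_1 + F_0 = 18
F_3 = F_2 + F_1 = 31
F_4 = F_3 + F_2 = 49
= [5, 13, 18, 31, 49]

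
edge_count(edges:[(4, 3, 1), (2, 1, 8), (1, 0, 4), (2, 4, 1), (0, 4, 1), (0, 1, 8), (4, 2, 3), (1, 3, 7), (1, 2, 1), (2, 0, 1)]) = 10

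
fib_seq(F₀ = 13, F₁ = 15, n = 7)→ [13, 15, 28, 43, 71, 114, 185]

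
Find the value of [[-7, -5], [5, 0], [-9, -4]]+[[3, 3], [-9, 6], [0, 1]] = [[-4, -2], [-4, 6], [-9, -3]]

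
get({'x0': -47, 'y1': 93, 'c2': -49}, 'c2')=-49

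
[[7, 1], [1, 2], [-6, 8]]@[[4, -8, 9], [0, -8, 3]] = [[28, -64, 66], [4, -24, 15], [-24, -16, -30]]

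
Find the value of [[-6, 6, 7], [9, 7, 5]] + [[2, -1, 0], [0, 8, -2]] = [[-4, 5, 7], [9, 15, 3]]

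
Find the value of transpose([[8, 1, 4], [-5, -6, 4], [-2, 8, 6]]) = [[8, -5, -2], [1, -6, 8], [4, 4, 6]]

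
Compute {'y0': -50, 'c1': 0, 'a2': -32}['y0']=-50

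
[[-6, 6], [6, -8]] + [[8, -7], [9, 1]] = [[2, -1], [15, -7]]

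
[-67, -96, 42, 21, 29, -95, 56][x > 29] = keep x where x > 29: -67✗, -96✗, 42✓, 21✗, 29✗, -95✗, 56✓
= [42, 56]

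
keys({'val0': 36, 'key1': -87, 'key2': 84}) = ['val0', 'key1', 'key2']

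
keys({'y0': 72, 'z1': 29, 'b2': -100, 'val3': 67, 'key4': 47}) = ['y0', 'z1', 'b2', 'val3', 'key4']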